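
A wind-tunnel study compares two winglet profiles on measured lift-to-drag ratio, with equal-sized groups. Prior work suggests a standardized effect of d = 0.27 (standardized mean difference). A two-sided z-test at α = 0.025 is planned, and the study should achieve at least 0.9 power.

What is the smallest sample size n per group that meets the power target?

Set Φ(δ − 2.241) = 0.9; then δ − 2.241 = Φ⁻¹(0.9) = 1.282, giving δ = 3.523.
(Ignoring the negligible lower-tail rejection probability gives the usual closed-form inversion.)
δ = d·√(n/2) ⇒ n = 2(δ/d)² = 2 × (3.523 / 0.27)² = 340.50.
Round up to the next whole unit.

n = 341 per group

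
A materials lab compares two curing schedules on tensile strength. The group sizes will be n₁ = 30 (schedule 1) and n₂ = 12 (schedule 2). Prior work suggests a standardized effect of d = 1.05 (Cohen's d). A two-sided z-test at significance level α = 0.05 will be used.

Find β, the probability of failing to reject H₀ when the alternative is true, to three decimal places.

Noncentrality parameter: δ = d / √(1/n₁ + 1/n₂) = 1.05 / √(1/30 + 1/12) = 3.0741
Two-sided α = 0.05 → critical value z_{0.025} = 1.960.
Power = Φ(δ − 1.960) + Φ(−δ − 1.960) = Φ(1.114) + Φ(-5.034) = 0.8674 + 0.0000 = 0.8674.
Type II error: β = 1 − power = 1 − 0.8674 = 0.1326.

β ≈ 0.133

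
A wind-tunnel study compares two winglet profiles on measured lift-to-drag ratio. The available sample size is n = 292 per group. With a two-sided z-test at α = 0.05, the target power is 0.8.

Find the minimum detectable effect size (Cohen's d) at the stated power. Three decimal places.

Need Φ(δ − 1.960) = 0.8, so δ = 1.960 + 0.842 = 2.802.
(Lower-tail contribution to power is negligible for δ > 0.)
δ = d·√(n/2) ⇒ d = δ/√(n/2) = 2.802/√(292/2) = 0.2319.

d ≈ 0.232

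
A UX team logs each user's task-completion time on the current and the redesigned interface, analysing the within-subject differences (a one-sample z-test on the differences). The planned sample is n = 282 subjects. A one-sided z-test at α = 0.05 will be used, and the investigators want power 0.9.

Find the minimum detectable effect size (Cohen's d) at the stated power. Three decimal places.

d ≈ 0.174

Required noncentrality: δ = z_{0.05} + z_{0.10} = 1.645 + 1.282 = 2.926.
δ = d·√n ⇒ d = δ/√n = 2.926/√282 = 0.1743.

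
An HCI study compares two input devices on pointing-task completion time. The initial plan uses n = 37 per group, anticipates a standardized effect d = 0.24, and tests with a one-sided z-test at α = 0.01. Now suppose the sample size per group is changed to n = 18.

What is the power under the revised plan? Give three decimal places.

With n = 18 per group: δ = d·√(n/2) = 0.24 × √(18/2) = 0.7200. Critical value z_{0.01} = 2.326.
Revised power = P(Z > 2.326 − δ) = Φ(-1.606) = 0.0541.

Power ≈ 0.054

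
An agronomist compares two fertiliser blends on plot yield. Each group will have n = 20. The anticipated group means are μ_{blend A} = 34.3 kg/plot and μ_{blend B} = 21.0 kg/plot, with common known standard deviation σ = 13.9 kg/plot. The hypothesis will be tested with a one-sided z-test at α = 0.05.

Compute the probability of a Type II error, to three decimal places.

Standardized effect: d = |μ_{blend A} − μ_{blend B}| / σ = |34.3 − 21.0| / 13.9 = 0.9568
Noncentrality parameter: δ = d·√(n/2) = 0.9568 × √(20/2) = 3.0258
One-sided α = 0.05 → critical value z_{0.05} = 1.645.
Power = P(Z > 1.645 − δ) = Φ(1.381) = 0.9163.
Type II error: β = 1 − power = 1 − 0.9163 = 0.0837.

β ≈ 0.084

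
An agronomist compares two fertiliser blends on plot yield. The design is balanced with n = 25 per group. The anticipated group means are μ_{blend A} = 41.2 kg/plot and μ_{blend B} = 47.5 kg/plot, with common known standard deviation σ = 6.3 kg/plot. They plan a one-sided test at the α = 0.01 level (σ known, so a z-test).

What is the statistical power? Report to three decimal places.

Power ≈ 0.887

Standardized effect: d = |μ_{blend A} − μ_{blend B}| / σ = |41.2 − 47.5| / 6.3 = 1.0000
Noncentrality parameter: δ = d·√(n/2) = 1.0000 × √(25/2) = 3.5355
Critical value for a one-sided test at α = 0.01: z_α = 2.326.
Power = Φ(δ − 2.326) = Φ(1.209) = 0.8867.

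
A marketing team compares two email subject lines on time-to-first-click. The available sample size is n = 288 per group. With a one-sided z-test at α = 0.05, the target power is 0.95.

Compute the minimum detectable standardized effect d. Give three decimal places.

Need Φ(δ − 1.645) = 0.95, so δ = 1.645 + 1.645 = 3.290.
δ = d·√(n/2) ⇒ d = δ/√(n/2) = 3.290/√(288/2) = 0.2741.

d ≈ 0.274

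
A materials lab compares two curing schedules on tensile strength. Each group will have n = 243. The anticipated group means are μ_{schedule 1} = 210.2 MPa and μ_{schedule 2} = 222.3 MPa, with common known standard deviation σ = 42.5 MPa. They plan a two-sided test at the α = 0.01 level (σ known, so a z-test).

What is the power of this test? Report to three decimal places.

Power ≈ 0.713

Standardized effect: d = |μ_{schedule 1} − μ_{schedule 2}| / σ = |210.2 − 222.3| / 42.5 = 0.2847
Noncentrality parameter: δ = d·√(n/2) = 0.2847 × √(243/2) = 3.1382
Two-sided α = 0.01 → critical value z_{0.005} = 2.576.
Power = Φ(δ − 2.576) + Φ(−δ − 2.576) = Φ(0.562) + Φ(-5.714) = 0.7131 + 0.0000 = 0.7131.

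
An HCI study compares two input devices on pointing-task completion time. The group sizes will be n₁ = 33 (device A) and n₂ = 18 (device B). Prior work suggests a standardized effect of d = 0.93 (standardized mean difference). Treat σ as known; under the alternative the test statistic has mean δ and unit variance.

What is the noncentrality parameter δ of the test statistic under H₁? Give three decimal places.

δ ≈ 3.174

δ = d / √(1/n₁ + 1/n₂) = 0.93 / √(1/33 + 1/18) = 3.1739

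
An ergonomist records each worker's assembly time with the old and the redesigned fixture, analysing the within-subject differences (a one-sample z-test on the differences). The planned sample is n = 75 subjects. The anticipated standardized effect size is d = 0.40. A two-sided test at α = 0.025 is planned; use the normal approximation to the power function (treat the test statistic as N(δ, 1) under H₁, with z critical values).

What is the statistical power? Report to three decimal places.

Power ≈ 0.889

Noncentrality parameter: δ = d·√n = 0.40 × √75 = 3.4641
Two-sided α = 0.025 → critical value z_{0.0125} = 2.241.
Power = Φ(δ − 2.241) + Φ(−δ − 2.241) = Φ(1.223) + Φ(-5.706) = 0.8893 + 0.0000 = 0.8893.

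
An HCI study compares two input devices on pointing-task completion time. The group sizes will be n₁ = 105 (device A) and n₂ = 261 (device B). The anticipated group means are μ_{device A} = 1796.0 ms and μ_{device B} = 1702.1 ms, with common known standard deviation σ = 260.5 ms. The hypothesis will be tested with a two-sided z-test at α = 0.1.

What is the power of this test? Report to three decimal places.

Standardized effect: d = |μ_{device A} − μ_{device B}| / σ = |1796.0 − 1702.1| / 260.5 = 0.3605
Noncentrality parameter: δ = d / √(1/n₁ + 1/n₂) = 0.3605 / √(1/105 + 1/261) = 3.1191
Critical value for a two-sided test at α = 0.1: z_{α/2} = 1.645.
Power = Φ(δ − 1.645) + Φ(−δ − 1.645) = Φ(1.474) + Φ(-4.764) = 0.9298 + 0.0000 = 0.9298.

Power ≈ 0.930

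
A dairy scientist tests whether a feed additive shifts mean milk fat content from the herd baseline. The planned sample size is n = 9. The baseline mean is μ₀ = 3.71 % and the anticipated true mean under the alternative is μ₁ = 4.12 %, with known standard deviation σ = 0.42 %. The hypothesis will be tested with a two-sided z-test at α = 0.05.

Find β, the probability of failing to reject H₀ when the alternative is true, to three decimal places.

Standardized effect: d = |μ₁ − μ₀| / σ = |4.12 − 3.71| / 0.42 = 0.9762
Noncentrality parameter: δ = d·√n = 0.9762 × √9 = 2.9286
Two-sided α = 0.05 → critical value z_{0.025} = 1.960.
Power = Φ(δ − 1.960) + Φ(−δ − 1.960) = Φ(0.969) + Φ(-4.889) = 0.8336 + 0.0000 = 0.8336.
Type II error: β = 1 − power = 1 − 0.8336 = 0.1664.

β ≈ 0.166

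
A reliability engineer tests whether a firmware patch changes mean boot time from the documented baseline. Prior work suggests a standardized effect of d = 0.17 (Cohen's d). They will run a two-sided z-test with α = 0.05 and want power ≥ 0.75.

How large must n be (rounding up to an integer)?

n = 241

For power 0.75 need Φ(δ − z_{0.025}) = 0.75, so δ = z_{0.025} + z_{0.25} = 1.960 + 0.674 = 2.634.
(Ignoring the negligible lower-tail rejection probability gives the usual closed-form inversion.)
δ = d·√n ⇒ n = (δ/d)² = (2.634 / 0.17)² = 240.15.
Round up to the next whole unit.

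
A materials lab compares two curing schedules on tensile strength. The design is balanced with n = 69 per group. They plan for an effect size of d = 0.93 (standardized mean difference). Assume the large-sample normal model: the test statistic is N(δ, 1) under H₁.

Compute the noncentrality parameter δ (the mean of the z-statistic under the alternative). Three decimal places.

δ = d·√(n/2) = 0.93 × √(69/2) = 5.4625

δ ≈ 5.463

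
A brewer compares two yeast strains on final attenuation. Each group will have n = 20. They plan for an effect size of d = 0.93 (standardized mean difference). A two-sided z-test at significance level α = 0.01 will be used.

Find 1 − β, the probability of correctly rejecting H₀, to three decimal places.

Noncentrality parameter: δ = d·√(n/2) = 0.93 × √(20/2) = 2.9409
Two-sided α = 0.01 → critical value z_{0.005} = 2.576.
Power = Φ(δ − 2.576) + Φ(−δ − 2.576) = Φ(0.365) + Φ(-5.517) = 0.6425 + 0.0000 = 0.6425.

Power ≈ 0.642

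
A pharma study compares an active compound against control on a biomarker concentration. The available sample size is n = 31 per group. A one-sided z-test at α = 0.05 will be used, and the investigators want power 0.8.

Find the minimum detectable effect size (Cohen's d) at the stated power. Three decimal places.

Required noncentrality: δ = z_{0.05} + z_{0.20} = 1.645 + 0.842 = 2.486.
δ = d·√(n/2) ⇒ d = δ/√(n/2) = 2.486/√(31/2) = 0.6316.

d ≈ 0.632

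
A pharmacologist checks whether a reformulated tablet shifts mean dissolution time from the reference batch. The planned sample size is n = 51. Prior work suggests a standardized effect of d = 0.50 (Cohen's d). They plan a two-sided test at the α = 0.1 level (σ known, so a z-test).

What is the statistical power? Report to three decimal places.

Noncentrality parameter: δ = d·√n = 0.50 × √51 = 3.5707
Two-sided α = 0.1 → critical value z_{0.05} = 1.645.
Power = Φ(δ − 1.645) + Φ(−δ − 1.645) = Φ(1.926) + Φ(-5.216) = 0.9729 + 0.0000 = 0.9729.

Power ≈ 0.973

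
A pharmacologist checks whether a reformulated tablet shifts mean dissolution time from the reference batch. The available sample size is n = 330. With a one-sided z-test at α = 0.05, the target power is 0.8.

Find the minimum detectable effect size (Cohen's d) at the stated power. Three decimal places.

Need Φ(δ − 1.645) = 0.8, so δ = 1.645 + 0.842 = 2.486.
δ = d·√n ⇒ d = δ/√n = 2.486/√330 = 0.1369.

d ≈ 0.137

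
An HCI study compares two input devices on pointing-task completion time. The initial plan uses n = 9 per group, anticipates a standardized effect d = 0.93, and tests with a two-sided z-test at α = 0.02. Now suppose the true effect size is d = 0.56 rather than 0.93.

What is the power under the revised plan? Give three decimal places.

Power ≈ 0.128

With d = 0.56: δ = d·√(n/2) = 0.56 × √(9/2) = 1.1879. Critical value z_{0.01} = 2.326.
Revised power = Φ(δ − 2.326) + Φ(−δ − 2.326) = Φ(-1.138) + Φ(-3.514) = 0.1275 + 0.0002 = 0.1277.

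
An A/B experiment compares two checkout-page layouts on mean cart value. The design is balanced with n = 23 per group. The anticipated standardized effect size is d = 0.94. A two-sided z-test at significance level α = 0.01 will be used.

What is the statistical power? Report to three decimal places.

Power ≈ 0.730

Noncentrality parameter: δ = d·√(n/2) = 0.94 × √(23/2) = 3.1877
Critical value for a two-sided test at α = 0.01: z_{α/2} = 2.576.
Power = Φ(δ − 2.576) + Φ(−δ − 2.576) = Φ(0.612) + Φ(-5.764) = 0.7297 + 0.0000 = 0.7297.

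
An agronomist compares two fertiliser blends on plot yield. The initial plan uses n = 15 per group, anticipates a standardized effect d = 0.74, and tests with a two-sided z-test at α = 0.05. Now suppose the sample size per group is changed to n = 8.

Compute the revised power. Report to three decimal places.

Power ≈ 0.316

With n = 8 per group: δ = d·√(n/2) = 0.74 × √(8/2) = 1.4800. Critical value z_{0.025} = 1.960.
Revised power = Φ(δ − 1.960) + Φ(−δ − 1.960) = Φ(-0.480) + Φ(-3.440) = 0.3156 + 0.0003 = 0.3159.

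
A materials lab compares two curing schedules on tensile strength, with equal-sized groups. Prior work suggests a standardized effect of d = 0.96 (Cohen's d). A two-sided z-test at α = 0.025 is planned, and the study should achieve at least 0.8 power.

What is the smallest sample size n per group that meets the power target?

n = 21 per group

For power 0.8 need Φ(δ − z_{0.0125}) = 0.8, so δ = z_{0.0125} + z_{0.20} = 2.241 + 0.842 = 3.083.
(Ignoring the negligible lower-tail rejection probability gives the usual closed-form inversion.)
δ = d·√(n/2) ⇒ n = 2(δ/d)² = 2 × (3.083 / 0.96)² = 20.63.
Round up to the next whole unit.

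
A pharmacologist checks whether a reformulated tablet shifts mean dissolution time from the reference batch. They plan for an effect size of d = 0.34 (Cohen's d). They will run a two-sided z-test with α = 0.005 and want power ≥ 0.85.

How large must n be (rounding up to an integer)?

n = 128

For power 0.85 need Φ(δ − z_{0.0025}) = 0.85, so δ = z_{0.0025} + z_{0.15} = 2.807 + 1.036 = 3.843.
(The Φ(−δ − z_{α/2}) term is vanishingly small for δ > 0 and is dropped in the standard sample-size formula.)
δ = d·√n ⇒ n = (δ/d)² = (3.843 / 0.34)² = 127.79.
Round up to the next whole unit.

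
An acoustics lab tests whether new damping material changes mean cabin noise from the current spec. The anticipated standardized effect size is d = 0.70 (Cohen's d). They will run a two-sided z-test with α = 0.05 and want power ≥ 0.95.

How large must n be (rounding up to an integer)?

n = 27

Set Φ(δ − 1.960) = 0.95; then δ − 1.960 = Φ⁻¹(0.95) = 1.645, giving δ = 3.605.
(The Φ(−δ − z_{α/2}) term is vanishingly small for δ > 0 and is dropped in the standard sample-size formula.)
δ = d·√n ⇒ n = (δ/d)² = (3.605 / 0.70)² = 26.52.
Round up to the next whole unit.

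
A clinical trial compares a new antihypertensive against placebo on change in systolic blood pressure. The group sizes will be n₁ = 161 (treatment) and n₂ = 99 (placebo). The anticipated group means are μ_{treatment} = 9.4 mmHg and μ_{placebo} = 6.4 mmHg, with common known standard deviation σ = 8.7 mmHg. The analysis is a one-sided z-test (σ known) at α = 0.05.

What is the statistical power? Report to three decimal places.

Standardized effect: d = |μ_{treatment} − μ_{placebo}| / σ = |9.4 − 6.4| / 8.7 = 0.3448
Noncentrality parameter: δ = d / √(1/n₁ + 1/n₂) = 0.3448 / √(1/161 + 1/99) = 2.6999
One-sided α = 0.05 → critical value z_{0.05} = 1.645.
Power = P(Z > 1.645 − δ) = Φ(1.055) = 0.8543.

Power ≈ 0.854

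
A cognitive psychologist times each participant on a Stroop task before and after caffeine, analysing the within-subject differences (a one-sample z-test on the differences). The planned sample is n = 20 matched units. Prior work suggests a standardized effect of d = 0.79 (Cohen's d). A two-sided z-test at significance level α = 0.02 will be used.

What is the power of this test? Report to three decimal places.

Power ≈ 0.886

Noncentrality parameter: δ = d·√n = 0.79 × √20 = 3.5330
Two-sided α = 0.02 → critical value z_{0.01} = 2.326.
Power = Φ(δ − 2.326) + Φ(−δ − 2.326) = Φ(1.207) + Φ(-5.859) = 0.8862 + 0.0000 = 0.8862.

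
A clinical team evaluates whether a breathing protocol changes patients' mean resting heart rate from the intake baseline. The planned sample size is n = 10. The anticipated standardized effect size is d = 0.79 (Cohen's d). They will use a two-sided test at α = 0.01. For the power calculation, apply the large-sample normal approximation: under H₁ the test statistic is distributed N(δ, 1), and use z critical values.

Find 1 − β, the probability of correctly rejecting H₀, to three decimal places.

Noncentrality parameter: δ = d·√n = 0.79 × √10 = 2.4982
Two-sided α = 0.01 → critical value z_{0.005} = 2.576.
Power = Φ(δ − 2.576) + Φ(−δ − 2.576) = Φ(-0.078) + Φ(-5.074) = 0.4691 + 0.0000 = 0.4691.

Power ≈ 0.469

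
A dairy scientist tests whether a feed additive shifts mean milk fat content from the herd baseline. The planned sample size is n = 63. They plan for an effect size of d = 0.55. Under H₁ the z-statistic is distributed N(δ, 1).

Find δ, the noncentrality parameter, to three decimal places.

δ ≈ 4.365

The noncentrality parameter scales effect size by the design's sample-size factor: δ = d·√n = 0.55 × √63 = 4.3655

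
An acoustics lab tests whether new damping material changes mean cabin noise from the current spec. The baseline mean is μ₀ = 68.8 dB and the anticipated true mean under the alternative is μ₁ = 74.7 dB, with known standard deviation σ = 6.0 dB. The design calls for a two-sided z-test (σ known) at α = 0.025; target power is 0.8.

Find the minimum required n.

n = 10

Standardized effect: d = |μ₁ − μ₀| / σ = |74.7 − 68.8| / 6.0 = 0.9833
For power 0.8 need Φ(δ − z_{0.0125}) = 0.8, so δ = z_{0.0125} + z_{0.20} = 2.241 + 0.842 = 3.083.
(For δ > 0 the lower-tail rejection region contributes negligibly to power, so the one-term inversion is standard.)
δ = d·√n ⇒ n = (δ/d)² = (3.083 / 0.9833)² = 9.83.
Rounding up, n = 10.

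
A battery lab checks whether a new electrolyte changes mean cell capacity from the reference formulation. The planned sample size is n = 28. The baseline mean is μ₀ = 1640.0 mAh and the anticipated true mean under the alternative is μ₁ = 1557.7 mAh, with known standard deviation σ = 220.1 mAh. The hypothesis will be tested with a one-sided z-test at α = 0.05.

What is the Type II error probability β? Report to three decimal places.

Standardized effect: d = |μ₁ − μ₀| / σ = |1557.7 − 1640.0| / 220.1 = 0.3739
Noncentrality parameter: δ = d·√n = 0.3739 × √28 = 1.9786
Critical value for a one-sided test at α = 0.05: z_α = 1.645.
Power = P(Z > 1.645 − δ) = Φ(0.334) = 0.6307.
Type II error: β = 1 − power = 1 − 0.6307 = 0.3693.

β ≈ 0.369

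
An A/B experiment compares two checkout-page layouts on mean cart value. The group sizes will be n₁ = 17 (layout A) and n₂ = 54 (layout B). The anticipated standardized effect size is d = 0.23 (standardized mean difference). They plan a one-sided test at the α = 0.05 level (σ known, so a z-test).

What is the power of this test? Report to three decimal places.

Noncentrality parameter: λ = d / √(1/n₁ + 1/n₂) = 0.23 / √(1/17 + 1/54) = 0.8270
One-sided α = 0.05 → critical value z_{0.05} = 1.645.
Power = Φ(λ − 1.645) = Φ(-0.818) = 0.2067.

Power ≈ 0.207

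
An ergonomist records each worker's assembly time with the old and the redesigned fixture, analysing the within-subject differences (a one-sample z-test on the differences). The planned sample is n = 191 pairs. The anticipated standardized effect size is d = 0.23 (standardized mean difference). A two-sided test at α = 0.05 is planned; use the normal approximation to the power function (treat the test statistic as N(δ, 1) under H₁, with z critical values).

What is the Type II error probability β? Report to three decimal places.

β ≈ 0.111

Noncentrality parameter: δ = d·√n = 0.23 × √191 = 3.1787
Two-sided α = 0.05 → critical value z_{0.025} = 1.960.
Power = Φ(δ − 1.960) + Φ(−δ − 1.960) = Φ(1.219) + Φ(-5.139) = 0.8885 + 0.0000 = 0.8885.
Type II error: β = 1 − power = 1 − 0.8885 = 0.1115.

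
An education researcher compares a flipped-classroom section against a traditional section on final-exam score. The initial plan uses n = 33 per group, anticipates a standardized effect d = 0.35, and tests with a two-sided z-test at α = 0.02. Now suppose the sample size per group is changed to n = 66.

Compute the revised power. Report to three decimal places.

With n = 66 per group: δ = d·√(n/2) = 0.35 × √(66/2) = 2.0106. Critical value z_{0.01} = 2.326.
Revised power = Φ(δ − 2.326) + Φ(−δ − 2.326) = Φ(-0.316) + Φ(-4.337) = 0.3761 + 0.0000 = 0.3761.

Power ≈ 0.376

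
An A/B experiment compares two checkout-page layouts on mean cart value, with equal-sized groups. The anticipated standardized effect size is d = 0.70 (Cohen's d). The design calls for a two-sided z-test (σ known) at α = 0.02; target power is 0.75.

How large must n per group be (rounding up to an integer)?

For power 0.75 need Φ(δ − z_{0.01}) = 0.75, so δ = z_{0.01} + z_{0.25} = 2.326 + 0.674 = 3.001.
(For δ > 0 the lower-tail rejection region contributes negligibly to power, so the one-term inversion is standard.)
δ = d·√(n/2) ⇒ n = 2(δ/d)² = 2 × (3.001 / 0.70)² = 36.76.
Round up to the next whole unit.

n = 37 per group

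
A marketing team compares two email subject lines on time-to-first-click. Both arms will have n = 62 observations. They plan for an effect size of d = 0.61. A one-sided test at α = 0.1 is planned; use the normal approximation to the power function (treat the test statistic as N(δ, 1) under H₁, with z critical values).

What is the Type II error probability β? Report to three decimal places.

Noncentrality parameter: δ = d·√(n/2) = 0.61 × √(62/2) = 3.3963
One-sided α = 0.1 → critical value z_{0.1} = 1.282.
Power = Φ(δ − 1.282) = Φ(2.115) = 0.9828.
Type II error: β = 1 − power = 1 − 0.9828 = 0.0172.

β ≈ 0.017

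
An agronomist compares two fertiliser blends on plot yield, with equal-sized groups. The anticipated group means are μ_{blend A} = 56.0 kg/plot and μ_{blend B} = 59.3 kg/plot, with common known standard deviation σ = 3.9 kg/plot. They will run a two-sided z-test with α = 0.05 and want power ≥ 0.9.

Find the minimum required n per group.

Standardized effect: d = |μ_{blend A} − μ_{blend B}| / σ = |56.0 − 59.3| / 3.9 = 0.8462
Set Φ(δ − 1.960) = 0.9; then δ − 1.960 = Φ⁻¹(0.9) = 1.282, giving δ = 3.242.
(For δ > 0 the lower-tail rejection region contributes negligibly to power, so the one-term inversion is standard.)
δ = d·√(n/2) ⇒ n = 2(δ/d)² = 2 × (3.242 / 0.8462)² = 29.35.
Round up to the next whole unit.

n = 30 per group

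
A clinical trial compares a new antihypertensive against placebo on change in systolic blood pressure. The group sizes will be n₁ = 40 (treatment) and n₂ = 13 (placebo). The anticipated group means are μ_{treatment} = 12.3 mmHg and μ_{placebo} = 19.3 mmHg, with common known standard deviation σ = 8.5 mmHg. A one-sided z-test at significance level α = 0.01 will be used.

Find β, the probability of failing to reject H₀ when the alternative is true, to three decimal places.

Standardized effect: d = |μ_{treatment} − μ_{placebo}| / σ = |12.3 − 19.3| / 8.5 = 0.8235
Noncentrality parameter: δ = d / √(1/n₁ + 1/n₂) = 0.8235 / √(1/40 + 1/13) = 2.5795
Critical value for a one-sided test at α = 0.01: z_α = 2.326.
Power = Φ(δ − 2.326) = Φ(0.253) = 0.5999.
Type II error: β = 1 − power = 1 − 0.5999 = 0.4001.

β ≈ 0.400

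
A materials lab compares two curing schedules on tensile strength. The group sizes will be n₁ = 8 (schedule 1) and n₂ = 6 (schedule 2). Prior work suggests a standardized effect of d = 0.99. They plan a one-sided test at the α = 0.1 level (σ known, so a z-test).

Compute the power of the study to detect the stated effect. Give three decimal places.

Noncentrality parameter: δ = d / √(1/n₁ + 1/n₂) = 0.99 / √(1/8 + 1/6) = 1.8331
Critical value for a one-sided test at α = 0.1: z_α = 1.282.
Power = Φ(δ − 1.282) = Φ(0.552) = 0.7094.

Power ≈ 0.709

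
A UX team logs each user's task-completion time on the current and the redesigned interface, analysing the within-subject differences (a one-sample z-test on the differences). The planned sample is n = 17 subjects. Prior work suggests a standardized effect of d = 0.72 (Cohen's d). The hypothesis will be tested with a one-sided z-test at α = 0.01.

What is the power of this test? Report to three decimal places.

Noncentrality parameter: δ = d·√n = 0.72 × √17 = 2.9686
One-sided α = 0.01 → critical value z_{0.01} = 2.326.
Power = Φ(δ − 2.326) = Φ(0.642) = 0.7397.

Power ≈ 0.740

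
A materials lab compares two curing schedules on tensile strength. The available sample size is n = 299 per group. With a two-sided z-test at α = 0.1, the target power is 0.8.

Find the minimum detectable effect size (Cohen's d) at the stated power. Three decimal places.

Need Φ(δ − 1.645) = 0.8, so δ = 1.645 + 0.842 = 2.486.
(The second rejection-region term Φ(−δ − z_{α/2}) is negligible and dropped.)
δ = d·√(n/2) ⇒ d = δ/√(n/2) = 2.486/√(299/2) = 0.2034.

d ≈ 0.203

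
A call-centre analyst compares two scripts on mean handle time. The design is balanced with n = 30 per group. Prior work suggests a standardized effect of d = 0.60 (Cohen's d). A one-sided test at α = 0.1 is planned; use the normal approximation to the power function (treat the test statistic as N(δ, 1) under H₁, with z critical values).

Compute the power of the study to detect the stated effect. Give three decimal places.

Noncentrality parameter: δ = d·√(n/2) = 0.60 × √(30/2) = 2.3238
One-sided α = 0.1 → critical value z_{0.1} = 1.282.
Power = P(Z > 1.282 − δ) = Φ(1.042) = 0.8513.

Power ≈ 0.851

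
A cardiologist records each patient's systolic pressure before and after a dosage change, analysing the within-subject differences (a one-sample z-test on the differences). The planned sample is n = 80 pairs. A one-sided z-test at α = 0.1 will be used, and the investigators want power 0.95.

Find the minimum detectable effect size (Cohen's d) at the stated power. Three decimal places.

d ≈ 0.327

Need Φ(δ − 1.282) = 0.95, so δ = 1.282 + 1.645 = 2.926.
δ = d·√n ⇒ d = δ/√n = 2.926/√80 = 0.3272.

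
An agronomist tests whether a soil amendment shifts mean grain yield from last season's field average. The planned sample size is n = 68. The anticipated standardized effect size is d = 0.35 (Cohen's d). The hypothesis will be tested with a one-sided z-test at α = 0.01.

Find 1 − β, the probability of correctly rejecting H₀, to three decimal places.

Power ≈ 0.712

Noncentrality parameter: δ = d·√n = 0.35 × √68 = 2.8862
One-sided α = 0.01 → critical value z_{0.01} = 2.326.
Power = P(Z > 2.326 − δ) = Φ(0.560) = 0.7122.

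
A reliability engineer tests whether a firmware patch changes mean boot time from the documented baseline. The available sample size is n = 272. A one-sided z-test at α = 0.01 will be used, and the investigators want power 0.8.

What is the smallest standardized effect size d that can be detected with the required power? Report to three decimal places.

d ≈ 0.192

Need Φ(δ − 2.326) = 0.8, so δ = 2.326 + 0.842 = 3.168.
δ = d·√n ⇒ d = δ/√n = 3.168/√272 = 0.1921.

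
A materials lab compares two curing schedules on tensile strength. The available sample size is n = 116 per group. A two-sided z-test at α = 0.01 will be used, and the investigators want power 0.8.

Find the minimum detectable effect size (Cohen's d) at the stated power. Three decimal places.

Need Φ(δ − 2.576) = 0.8, so δ = 2.576 + 0.842 = 3.417.
(Lower-tail contribution to power is negligible for δ > 0.)
δ = d·√(n/2) ⇒ d = δ/√(n/2) = 3.417/√(116/2) = 0.4487.

d ≈ 0.449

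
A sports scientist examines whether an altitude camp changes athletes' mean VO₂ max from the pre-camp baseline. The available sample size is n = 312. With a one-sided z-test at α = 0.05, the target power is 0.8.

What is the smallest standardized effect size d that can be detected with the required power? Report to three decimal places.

Required noncentrality: δ = z_{0.05} + z_{0.20} = 1.645 + 0.842 = 2.486.
δ = d·√n ⇒ d = δ/√n = 2.486/√312 = 0.1408.

d ≈ 0.141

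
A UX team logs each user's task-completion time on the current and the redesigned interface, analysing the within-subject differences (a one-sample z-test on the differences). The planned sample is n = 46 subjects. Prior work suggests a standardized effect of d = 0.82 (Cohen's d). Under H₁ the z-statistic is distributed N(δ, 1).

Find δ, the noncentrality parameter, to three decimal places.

δ = d·√n = 0.82 × √46 = 5.5615

δ ≈ 5.562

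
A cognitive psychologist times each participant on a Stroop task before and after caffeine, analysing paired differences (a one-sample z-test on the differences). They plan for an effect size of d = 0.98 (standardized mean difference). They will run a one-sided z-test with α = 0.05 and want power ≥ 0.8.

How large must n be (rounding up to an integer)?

Set Φ(δ − 1.645) = 0.8; then δ − 1.645 = Φ⁻¹(0.8) = 0.842, giving δ = 2.486.
δ = d·√n ⇒ n = (δ/d)² = (2.486 / 0.98)² = 6.44.
Rounding up, n = 7.

n = 7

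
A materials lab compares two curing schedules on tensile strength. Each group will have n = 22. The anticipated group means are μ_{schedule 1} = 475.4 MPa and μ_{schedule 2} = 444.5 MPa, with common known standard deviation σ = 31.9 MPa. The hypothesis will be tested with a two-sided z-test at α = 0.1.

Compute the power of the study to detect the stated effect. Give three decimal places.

Power ≈ 0.942

Standardized effect: d = |μ_{schedule 1} − μ_{schedule 2}| / σ = |475.4 − 444.5| / 31.9 = 0.9687
Noncentrality parameter: δ = d·√(n/2) = 0.9687 × √(22/2) = 3.2127
Critical value for a two-sided test at α = 0.1: z_{α/2} = 1.645.
Power = Φ(δ − 1.645) + Φ(−δ − 1.645) = Φ(1.568) + Φ(-4.858) = 0.9415 + 0.0000 = 0.9415.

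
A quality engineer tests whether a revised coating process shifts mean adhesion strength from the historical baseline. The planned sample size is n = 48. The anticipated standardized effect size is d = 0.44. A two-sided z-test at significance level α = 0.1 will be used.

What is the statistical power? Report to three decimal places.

Noncentrality parameter: δ = d·√n = 0.44 × √48 = 3.0484
Critical value for a two-sided test at α = 0.1: z_{α/2} = 1.645.
Power = Φ(δ − 1.645) + Φ(−δ − 1.645) = Φ(1.404) + Φ(-4.693) = 0.9198 + 0.0000 = 0.9198.

Power ≈ 0.920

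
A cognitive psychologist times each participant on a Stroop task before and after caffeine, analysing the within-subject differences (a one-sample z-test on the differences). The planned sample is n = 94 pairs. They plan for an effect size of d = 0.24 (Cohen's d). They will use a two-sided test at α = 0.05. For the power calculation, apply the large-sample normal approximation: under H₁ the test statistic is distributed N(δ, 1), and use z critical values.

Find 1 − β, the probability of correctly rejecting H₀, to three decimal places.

Noncentrality parameter: δ = d·√n = 0.24 × √94 = 2.3269
Critical value for a two-sided test at α = 0.05: z_{α/2} = 1.960.
Power = Φ(δ − 1.960) + Φ(−δ − 1.960) = Φ(0.367) + Φ(-4.287) = 0.6432 + 0.0000 = 0.6432.

Power ≈ 0.643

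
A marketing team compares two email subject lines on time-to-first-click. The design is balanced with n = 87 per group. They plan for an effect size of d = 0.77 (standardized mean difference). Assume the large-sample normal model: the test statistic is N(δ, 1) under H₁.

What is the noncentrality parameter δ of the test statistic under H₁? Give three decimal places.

δ ≈ 5.078

The noncentrality parameter scales effect size by the design's sample-size factor: δ = d·√(n/2) = 0.77 × √(87/2) = 5.0785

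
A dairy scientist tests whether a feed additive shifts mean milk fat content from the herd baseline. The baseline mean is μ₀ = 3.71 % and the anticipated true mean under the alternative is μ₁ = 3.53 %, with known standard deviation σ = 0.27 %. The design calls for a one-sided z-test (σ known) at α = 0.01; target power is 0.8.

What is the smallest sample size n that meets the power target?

Standardized effect: d = |μ₁ − μ₀| / σ = |3.53 − 3.71| / 0.27 = 0.6667
For power 0.8 need Φ(δ − z_{0.01}) = 0.8, so δ = z_{0.01} + z_{0.20} = 2.326 + 0.842 = 3.168.
δ = d·√n ⇒ n = (δ/d)² = (3.168 / 0.6667)² = 22.58.
Rounding up, n = 23.

n = 23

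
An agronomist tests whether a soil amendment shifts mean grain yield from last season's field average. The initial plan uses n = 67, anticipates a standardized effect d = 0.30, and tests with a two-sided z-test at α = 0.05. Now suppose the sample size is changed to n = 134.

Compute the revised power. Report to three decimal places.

Power ≈ 0.935

With n = 134: δ = d·√n = 0.30 × √134 = 3.4728. Critical value z_{0.025} = 1.960.
Revised power = Φ(δ − 1.960) + Φ(−δ − 1.960) = Φ(1.513) + Φ(-5.433) = 0.9348 + 0.0000 = 0.9348.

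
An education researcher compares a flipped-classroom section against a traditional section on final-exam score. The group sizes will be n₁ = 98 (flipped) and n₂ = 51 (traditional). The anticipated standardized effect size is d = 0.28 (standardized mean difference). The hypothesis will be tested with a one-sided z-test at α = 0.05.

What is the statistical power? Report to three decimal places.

Power ≈ 0.491

Noncentrality parameter: δ = d / √(1/n₁ + 1/n₂) = 0.28 / √(1/98 + 1/51) = 1.6217
One-sided α = 0.05 → critical value z_{0.05} = 1.645.
Power = Φ(δ − 1.645) = Φ(-0.023) = 0.4908.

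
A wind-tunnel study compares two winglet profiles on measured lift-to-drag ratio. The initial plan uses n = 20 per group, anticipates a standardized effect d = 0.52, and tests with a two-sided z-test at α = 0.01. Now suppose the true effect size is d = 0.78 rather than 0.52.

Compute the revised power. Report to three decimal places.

With d = 0.78: δ = d·√(n/2) = 0.78 × √(20/2) = 2.4666. Critical value z_{0.005} = 2.576.
Revised power = Φ(δ − 2.576) + Φ(−δ − 2.576) = Φ(-0.109) + Φ(-5.042) = 0.4565 + 0.0000 = 0.4565.

Power ≈ 0.457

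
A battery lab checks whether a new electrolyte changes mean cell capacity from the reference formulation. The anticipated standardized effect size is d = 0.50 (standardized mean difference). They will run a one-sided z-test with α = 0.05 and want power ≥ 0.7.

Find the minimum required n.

Set Φ(δ − 1.645) = 0.7; then δ − 1.645 = Φ⁻¹(0.7) = 0.524, giving δ = 2.169.
δ = d·√n ⇒ n = (δ/d)² = (2.169 / 0.50)² = 18.82.
Rounding up, n = 19.

n = 19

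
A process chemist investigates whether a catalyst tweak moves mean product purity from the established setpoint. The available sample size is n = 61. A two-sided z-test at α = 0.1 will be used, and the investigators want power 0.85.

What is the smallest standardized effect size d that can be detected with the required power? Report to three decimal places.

Need Φ(δ − 1.645) = 0.85, so δ = 1.645 + 1.036 = 2.681.
(Lower-tail contribution to power is negligible for δ > 0.)
δ = d·√n ⇒ d = δ/√n = 2.681/√61 = 0.3433.

d ≈ 0.343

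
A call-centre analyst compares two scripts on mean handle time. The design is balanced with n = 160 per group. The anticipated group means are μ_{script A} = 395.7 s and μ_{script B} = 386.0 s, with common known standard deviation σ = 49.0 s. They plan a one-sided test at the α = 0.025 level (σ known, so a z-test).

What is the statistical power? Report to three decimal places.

Standardized effect: d = |μ_{script A} − μ_{script B}| / σ = |395.7 − 386.0| / 49.0 = 0.1980
Noncentrality parameter: δ = d·√(n/2) = 0.1980 × √(160/2) = 1.7706
One-sided α = 0.025 → critical value z_{0.025} = 1.960.
Power = Φ(δ − 1.960) = Φ(-0.189) = 0.4249.

Power ≈ 0.425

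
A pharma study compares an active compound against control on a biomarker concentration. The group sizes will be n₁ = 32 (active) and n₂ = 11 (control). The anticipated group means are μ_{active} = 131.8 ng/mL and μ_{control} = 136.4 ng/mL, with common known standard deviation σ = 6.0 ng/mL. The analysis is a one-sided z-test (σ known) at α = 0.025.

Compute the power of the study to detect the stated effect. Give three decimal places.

Power ≈ 0.592

Standardized effect: d = |μ_{active} − μ_{control}| / σ = |131.8 − 136.4| / 6.0 = 0.7667
Noncentrality parameter: δ = d / √(1/n₁ + 1/n₂) = 0.7667 / √(1/32 + 1/11) = 2.1935
One-sided α = 0.025 → critical value z_{0.025} = 1.960.
Power = P(Z > 1.960 − δ) = Φ(0.234) = 0.5923.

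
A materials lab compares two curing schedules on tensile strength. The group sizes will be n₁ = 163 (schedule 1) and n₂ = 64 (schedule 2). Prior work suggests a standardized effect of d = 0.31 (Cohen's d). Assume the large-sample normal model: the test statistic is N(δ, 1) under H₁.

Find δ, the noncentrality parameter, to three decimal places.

The noncentrality parameter scales effect size by the design's sample-size factor: δ = d / √(1/n₁ + 1/n₂) = 0.31 / √(1/163 + 1/64) = 2.1015

δ ≈ 2.102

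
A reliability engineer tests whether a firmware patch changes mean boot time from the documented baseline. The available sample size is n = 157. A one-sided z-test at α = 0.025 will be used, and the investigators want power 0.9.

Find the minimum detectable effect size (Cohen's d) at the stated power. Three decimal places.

d ≈ 0.259

Required noncentrality: δ = z_{0.025} + z_{0.10} = 1.960 + 1.282 = 3.242.
δ = d·√n ⇒ d = δ/√n = 3.242/√157 = 0.2587.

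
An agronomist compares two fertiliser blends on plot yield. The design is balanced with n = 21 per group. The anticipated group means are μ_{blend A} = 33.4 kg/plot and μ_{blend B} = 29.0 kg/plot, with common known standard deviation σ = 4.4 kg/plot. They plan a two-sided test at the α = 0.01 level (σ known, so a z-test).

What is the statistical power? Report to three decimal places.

Standardized effect: d = |μ_{blend A} − μ_{blend B}| / σ = |33.4 − 29.0| / 4.4 = 1.0000
Noncentrality parameter: δ = d·√(n/2) = 1.0000 × √(21/2) = 3.2404
Two-sided α = 0.01 → critical value z_{0.005} = 2.576.
Power = Φ(δ − 2.576) + Φ(−δ − 2.576) = Φ(0.665) + Φ(-5.816) = 0.7468 + 0.0000 = 0.7468.

Power ≈ 0.747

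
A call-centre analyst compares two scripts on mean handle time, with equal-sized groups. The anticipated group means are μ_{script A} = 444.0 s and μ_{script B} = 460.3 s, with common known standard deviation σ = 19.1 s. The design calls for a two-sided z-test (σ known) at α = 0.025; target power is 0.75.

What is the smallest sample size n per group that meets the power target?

n = 24 per group

Standardized effect: d = |μ_{script A} − μ_{script B}| / σ = |444.0 − 460.3| / 19.1 = 0.8534
Set Φ(δ − 2.241) = 0.75; then δ − 2.241 = Φ⁻¹(0.75) = 0.674, giving δ = 2.916.
(The Φ(−δ − z_{α/2}) term is vanishingly small for δ > 0 and is dropped in the standard sample-size formula.)
δ = d·√(n/2) ⇒ n = 2(δ/d)² = 2 × (2.916 / 0.8534)² = 23.35.
Round up to the next whole unit.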